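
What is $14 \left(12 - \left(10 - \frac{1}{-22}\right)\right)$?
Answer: $\frac{301}{11} \approx 27.364$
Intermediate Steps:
$14 \left(12 - \left(10 - \frac{1}{-22}\right)\right) = 14 \left(12 - \frac{221}{22}\right) = 14 \cdot \frac{43}{22} = \frac{301}{11}$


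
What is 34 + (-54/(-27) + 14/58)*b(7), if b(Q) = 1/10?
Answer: 1985/58 ≈ 34.224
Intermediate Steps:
b(Q) = 1/10
34 + (-54/(-27) + 14/58)*b(7) = 34 + (-54/(-27) + 14/58)*(1/10) = 34 + (-54*(-1/27) + 14*(1/58))*(1/10) = 34 + (2 + 7/29)*(1/10) = 34 + (65/29)*(1/10) = 34 + 13/58 = 1985/58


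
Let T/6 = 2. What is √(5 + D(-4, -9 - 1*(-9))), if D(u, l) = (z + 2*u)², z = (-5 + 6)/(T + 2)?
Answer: √13301/14 ≈ 8.2379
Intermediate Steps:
T = 12 (T = 6*2 = 12)
z = 1/14 (z = (-5 + 6)/(12 + 2) = 1/14 ≈ 0.071429)
D(u, l) = (1/14 + 2*u)²
√(5 + D(-4, -9 - 1*(-9))) = √(5 + (1 + 28*(-4))²/196) = √(5 + (1 - 112)²/196) = √(5 + (1/196)*(-111)²) = √(5 + (1/196)*12321) = √(5 + 12321/196) = √(13301/196) = √13301/14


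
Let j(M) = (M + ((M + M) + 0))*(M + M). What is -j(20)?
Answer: -2400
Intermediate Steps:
j(M) = 6*M**2 (j(M) = (M + (2*M + 0))*(2*M) = (M + 2*M)*(2*M) = (3*M)*(2*M) = 6*M**2)
-j(20) = -6*20**2 = -6*400 = -1*2400 = -2400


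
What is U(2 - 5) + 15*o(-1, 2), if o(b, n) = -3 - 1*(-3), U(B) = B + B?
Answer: -6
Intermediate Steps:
U(B) = 2*B
o(b, n) = 0 (o(b, n) = -3 + 3 = 0)
U(2 - 5) + 15*o(-1, 2) = 2*(2 - 5) + 15*0 = 2*(-3) + 0 = -6 + 0 = -6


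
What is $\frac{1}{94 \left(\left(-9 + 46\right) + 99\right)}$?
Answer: $\frac{1}{12784} \approx 7.8223 \cdot 10^{-5}$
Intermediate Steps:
$\frac{1}{94 \left(\left(-9 + 46\right) + 99\right)} = \frac{1}{94 \left(37 + 99\right)} = \frac{1}{94 \cdot 136} = \frac{1}{12784}$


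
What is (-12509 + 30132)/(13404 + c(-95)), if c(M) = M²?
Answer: 17623/22429 ≈ 0.78572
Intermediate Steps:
(-12509 + 30132)/(13404 + c(-95)) = (-12509 + 30132)/(13404 + (-95)²) = 17623/(13404 + 9025) = 17623/22429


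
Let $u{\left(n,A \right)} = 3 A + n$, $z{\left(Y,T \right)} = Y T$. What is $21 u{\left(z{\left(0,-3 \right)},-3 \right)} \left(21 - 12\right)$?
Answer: $-1701$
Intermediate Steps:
$z{\left(Y,T \right)} = T Y$
$u{\left(n,A \right)} = n + 3 A$
$21 u{\left(z{\left(0,-3 \right)},-3 \right)} \left(21 - 12\right) = 21 \left(\left(-3\right) 0 + 3 \left(-3\right)\right) \left(21 - 12\right) = 21 \left(0 - 9\right) \left(21 - 12\right) = 21 \left(-9\right) 9 = \left(-189\right) 9 = -1701$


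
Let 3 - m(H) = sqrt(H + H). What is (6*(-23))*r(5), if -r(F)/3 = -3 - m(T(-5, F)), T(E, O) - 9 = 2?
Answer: -2484 + 414*sqrt(22) ≈ -542.17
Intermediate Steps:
T(E, O) = 11 (T(E, O) = 9 + 2 = 11)
m(H) = 3 - sqrt(2)*sqrt(H) (m(H) = 3 - sqrt(H + H) = 3 - sqrt(2*H) = 3 - sqrt(2)*sqrt(H))
r(F) = 18 - 3*sqrt(22) (r(F) = -3*(-3 - (3 - sqrt(2)*sqrt(11))) = -3*(-3 - (3 - sqrt(22))) = -3*(-3 + (-3 + sqrt(22))) = -3*(-6 + sqrt(22)) = 18 - 3*sqrt(22))
(6*(-23))*r(5) = (6*(-23))*(18 - 3*sqrt(22)) = -138*(18 - 3*sqrt(22)) = -2484 + 414*sqrt(22)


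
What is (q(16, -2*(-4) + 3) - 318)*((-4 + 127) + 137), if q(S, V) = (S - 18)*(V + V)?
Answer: -94120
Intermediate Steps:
q(S, V) = 2*V*(-18 + S) (q(S, V) = (-18 + S)*(2*V) = 2*V*(-18 + S))
(q(16, -2*(-4) + 3) - 318)*((-4 + 127) + 137) = (2*(-2*(-4) + 3)*(-18 + 16) - 318)*((-4 + 127) + 137) = (2*(8 + 3)*(-2) - 318)*(123 + 137) = (2*11*(-2) - 318)*260 = (-44 - 318)*260 = -362*260 = -94120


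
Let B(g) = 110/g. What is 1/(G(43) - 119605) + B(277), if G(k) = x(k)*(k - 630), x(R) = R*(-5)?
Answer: 726277/1828200 ≈ 0.39726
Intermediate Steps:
x(R) = -5*R
G(k) = -5*k*(-630 + k) (G(k) = (-5*k)*(k - 630) = (-5*k)*(-630 + k) = -5*k*(-630 + k))
1/(G(43) - 119605) + B(277) = 1/(5*43*(630 - 1*43) - 119605) + 110/277 = 1/(5*43*(630 - 43) - 119605) + 110*(1/277) = 1/(5*43*587 - 119605) + 110/277 = 1/(126205 - 119605) + 110/277 = 1/6600 + 110/277 = 726277/1828200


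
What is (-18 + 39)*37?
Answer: 777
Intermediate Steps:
(-18 + 39)*37 = 21*37 = 777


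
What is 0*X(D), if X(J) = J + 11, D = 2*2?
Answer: 0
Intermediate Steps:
D = 4
X(J) = 11 + J
0*X(D) = 0*(11 + 4) = 0*15 = 0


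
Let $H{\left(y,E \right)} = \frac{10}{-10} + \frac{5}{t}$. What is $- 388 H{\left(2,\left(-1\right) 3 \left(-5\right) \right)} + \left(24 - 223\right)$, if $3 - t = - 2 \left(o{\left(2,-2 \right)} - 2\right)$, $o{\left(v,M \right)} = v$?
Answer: $- \frac{1373}{3} \approx -457.67$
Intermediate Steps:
$t = 3$ ($t = 3 - - 2 \left(2 - 2\right) = 3 - \left(-2\right) 0 = 3 - 0 = 3 + 0 = 3$)
$H{\left(y,E \right)} = \frac{2}{3}$ ($H{\left(y,E \right)} = \frac{10}{-10} + \frac{5}{3} = 10 \left(- \frac{1}{10}\right) + 5 \cdot \frac{1}{3} = -1 + \frac{5}{3} = \frac{2}{3}$)
$- 388 H{\left(2,\left(-1\right) 3 \left(-5\right) \right)} + \left(24 - 223\right) = \left(-388\right) \frac{2}{3} + \left(24 - 223\right) = - \frac{776}{3} - 199 = - \frac{1373}{3}$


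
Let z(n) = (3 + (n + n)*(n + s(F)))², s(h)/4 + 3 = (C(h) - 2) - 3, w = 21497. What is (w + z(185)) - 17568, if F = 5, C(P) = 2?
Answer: 3548946258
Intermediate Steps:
s(h) = -24 (s(h) = -12 + 4*((2 - 2) - 3) = -12 + 4*(0 - 3) = -12 + 4*(-3) = -12 - 12 = -24)
z(n) = (3 + 2*n*(-24 + n))² (z(n) = (3 + (n + n)*(n - 24))² = (3 + (2*n)*(-24 + n))² = (3 + 2*n*(-24 + n))²)
(w + z(185)) - 17568 = (21497 + (3 - 48*185 + 2*185²)²) - 17568 = (21497 + (3 - 8880 + 2*34225)²) - 17568 = (21497 + (3 - 8880 + 68450)²) - 17568 = (21497 + 59573²) - 17568 = (21497 + 3548942329) - 17568 = 3548963826 - 17568 = 3548946258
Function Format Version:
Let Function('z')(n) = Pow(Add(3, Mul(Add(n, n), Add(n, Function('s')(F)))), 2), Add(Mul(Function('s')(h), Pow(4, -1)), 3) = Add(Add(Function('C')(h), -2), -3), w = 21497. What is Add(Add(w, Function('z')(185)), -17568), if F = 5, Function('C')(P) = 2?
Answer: 3548946258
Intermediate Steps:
Function('s')(h) = -24 (Function('s')(h) = Add(-12, Mul(4, Add(Add(2, -2), -3))) = Add(-12, Mul(4, Add(0, -3))) = Add(-12, Mul(4, -3)) = Add(-12, -12) = -24)
Function('z')(n) = Pow(Add(3, Mul(2, n, Add(-24, n))), 2) (Function('z')(n) = Pow(Add(3, Mul(Add(n, n), Add(n, -24))), 2) = Pow(Add(3, Mul(Mul(2, n), Add(-24, n))), 2) = Pow(Add(3, Mul(2, n, Add(-24, n))), 2))
Add(Add(w, Function('z')(185)), -17568) = Add(Add(21497, Pow(Add(3, Mul(-48, 185), Mul(2, Pow(185, 2))), 2)), -17568) = Add(Add(21497, Pow(Add(3, -8880, Mul(2, 34225)), 2)), -17568) = Add(Add(21497, Pow(Add(3, -8880, 68450), 2)), -17568) = Add(Add(21497, Pow(59573, 2)), -17568) = Add(Add(21497, 3548942329), -17568) = Add(3548963826, -17568) = 3548946258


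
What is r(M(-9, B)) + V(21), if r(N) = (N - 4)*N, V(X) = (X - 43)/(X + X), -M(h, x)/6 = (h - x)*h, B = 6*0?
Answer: 5000929/21 ≈ 2.3814e+5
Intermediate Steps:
B = 0
M(h, x) = -6*h*(h - x) (M(h, x) = -6*(h - x)*h = -6*h*(h - x))
V(X) = (-43 + X)/(2*X) (V(X) = (-43 + X)/((2*X)) = (-43 + X)*(1/(2*X)) = (-43 + X)/(2*X))
r(N) = N*(-4 + N) (r(N) = (-4 + N)*N = N*(-4 + N))
r(M(-9, B)) + V(21) = (6*(-9)*(0 - 1*(-9)))*(-4 + 6*(-9)*(0 - 1*(-9))) + (½)*(-43 + 21)/21 = (6*(-9)*(0 + 9))*(-4 + 6*(-9)*(0 + 9)) + (½)*(1/21)*(-22) = (6*(-9)*9)*(-4 + 6*(-9)*9) - 11/21 = -486*(-4 - 486) - 11/21 = -486*(-490) - 11/21 = 238140 - 11/21 = 5000929/21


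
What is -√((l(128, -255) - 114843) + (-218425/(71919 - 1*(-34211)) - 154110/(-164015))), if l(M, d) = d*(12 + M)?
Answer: -I*√72983929219600901256086/696276478 ≈ -388.0*I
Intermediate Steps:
-√((l(128, -255) - 114843) + (-218425/(71919 - 1*(-34211)) - 154110/(-164015))) = -√((-255*(12 + 128) - 114843) + (-218425/(71919 - 1*(-34211)) - 154110/(-164015))) = -√((-255*140 - 114843) + (-218425/(71919 + 34211) - 154110*(-1/164015))) = -√((-35700 - 114843) + (-218425/106130 + 30822/32803)) = -√(-150543 + (-218425*1/106130 + 30822/32803)) = -√(-150543 + (-43685/21226 + 30822/32803)) = -√(-150543 - 778771283/696276478) = -√(-104820328598837/696276478) = -I*√72983929219600901256086/696276478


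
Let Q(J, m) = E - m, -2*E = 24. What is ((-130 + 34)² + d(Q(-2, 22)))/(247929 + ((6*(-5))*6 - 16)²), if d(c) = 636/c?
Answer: 156354/4867865 ≈ 0.032120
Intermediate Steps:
E = -12 (E = -½*24 = -12)
Q(J, m) = -12 - m
((-130 + 34)² + d(Q(-2, 22)))/(247929 + ((6*(-5))*6 - 16)²) = ((-130 + 34)² + 636/(-12 - 1*22))/(247929 + ((6*(-5))*6 - 16)²) = ((-96)² + 636/(-12 - 22))/(247929 + (-30*6 - 16)²) = (9216 + 636/(-34))/(247929 + (-180 - 16)²) = (9216 + 636*(-1/34))/(247929 + (-196)²) = (9216 - 318/17)/(247929 + 38416) = (156354/17)/286345 = (156354/17)*(1/286345) = 156354/4867865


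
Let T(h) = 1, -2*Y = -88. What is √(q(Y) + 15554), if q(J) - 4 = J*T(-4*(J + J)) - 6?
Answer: 2*√3899 ≈ 124.88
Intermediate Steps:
Y = 44 (Y = -½*(-88) = 44)
q(J) = -2 + J (q(J) = 4 + (J*1 - 6) = 4 + (J - 6) = 4 + (-6 + J) = -2 + J)
√(q(Y) + 15554) = √((-2 + 44) + 15554) = √(42 + 15554) = √15596 = 2*√3899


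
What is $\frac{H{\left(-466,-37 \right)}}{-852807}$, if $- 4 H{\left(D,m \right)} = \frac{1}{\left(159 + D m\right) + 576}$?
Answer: $\frac{1}{61323645756} \approx 1.6307 \cdot 10^{-11}$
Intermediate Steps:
$H{\left(D,m \right)} = - \frac{1}{4 \left(735 + D m\right)}$ ($H{\left(D,m \right)} = - \frac{1}{4 \left(\left(159 + D m\right) + 576\right)} = - \frac{1}{4 \left(735 + D m\right)}$)
$\frac{H{\left(-466,-37 \right)}}{-852807} = \frac{\left(-1\right) \frac{1}{2940 + 4 \left(-466\right) \left(-37\right)}}{-852807} = - \frac{1}{2940 + 68968} \left(- \frac{1}{852807}\right) = - \frac{1}{71908} \left(- \frac{1}{852807}\right) = \left(-1\right) \frac{1}{71908} \left(- \frac{1}{852807}\right) = \left(- \frac{1}{71908}\right) \left(- \frac{1}{852807}\right) = \frac{1}{61323645756}$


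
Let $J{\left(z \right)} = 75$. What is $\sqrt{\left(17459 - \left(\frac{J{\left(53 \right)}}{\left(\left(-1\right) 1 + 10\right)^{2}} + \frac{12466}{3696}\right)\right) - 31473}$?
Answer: $\frac{i \sqrt{107716383390}}{2772} \approx 118.4 i$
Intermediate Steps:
$\sqrt{\left(17459 - \left(\frac{J{\left(53 \right)}}{\left(\left(-1\right) 1 + 10\right)^{2}} + \frac{12466}{3696}\right)\right) - 31473} = \sqrt{\left(17459 - \left(\frac{75}{\left(\left(-1\right) 1 + 10\right)^{2}} + \frac{12466}{3696}\right)\right) - 31473} = \sqrt{\left(17459 - \left(\frac{75}{\left(-1 + 10\right)^{2}} + 12466 \cdot \frac{1}{3696}\right)\right) - 31473} = \sqrt{\left(17459 - \left(\frac{75}{9^{2}} + \frac{6233}{1848}\right)\right) - 31473} = \sqrt{\left(17459 - \left(\frac{75}{81} + \frac{6233}{1848}\right)\right) - 31473} = \sqrt{\left(17459 - \left(75 \cdot \frac{1}{81} + \frac{6233}{1848}\right)\right) - 31473} = \sqrt{\left(17459 - \left(\frac{25}{27} + \frac{6233}{1848}\right)\right) - 31473} = \sqrt{\left(17459 - \frac{71497}{16632}\right) - 31473} = \sqrt{\frac{290306591}{16632} - 31473} = \sqrt{- \frac{233152345}{16632}} = \frac{i \sqrt{107716383390}}{2772}$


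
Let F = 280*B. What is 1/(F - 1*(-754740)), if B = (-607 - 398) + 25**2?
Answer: 1/648340 ≈ 1.5424e-6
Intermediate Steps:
B = -380 (B = -1005 + 625 = -380)
F = -106400 (F = 280*(-380) = -106400)
1/(F - 1*(-754740)) = 1/(-106400 - 1*(-754740)) = 1/(-106400 + 754740) = 1/648340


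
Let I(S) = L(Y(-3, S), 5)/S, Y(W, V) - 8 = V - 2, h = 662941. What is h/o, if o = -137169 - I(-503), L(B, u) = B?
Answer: -333459323/68996504 ≈ -4.8330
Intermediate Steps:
Y(W, V) = 6 + V (Y(W, V) = 8 + (V - 2) = 8 + (-2 + V) = 6 + V)
I(S) = (6 + S)/S
o = -68996504/503 (o = -137169 - (6 - 503)/(-503) = -137169 - (-1)*(-497)/503 = -137169 - 1*497/503 = -137169 - 497/503 = -68996504/503 ≈ -1.3717e+5)
h/o = 662941/(-68996504/503) = 662941*(-503/68996504) = -333459323/68996504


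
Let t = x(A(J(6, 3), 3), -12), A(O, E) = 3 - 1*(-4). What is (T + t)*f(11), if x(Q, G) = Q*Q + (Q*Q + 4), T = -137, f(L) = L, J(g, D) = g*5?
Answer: -385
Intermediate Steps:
J(g, D) = 5*g
A(O, E) = 7 (A(O, E) = 3 + 4 = 7)
x(Q, G) = 4 + 2*Q² (x(Q, G) = Q² + (Q² + 4) = Q² + (4 + Q²) = 4 + 2*Q²)
t = 102 (t = 4 + 2*7² = 4 + 2*49 = 4 + 98 = 102)
(T + t)*f(11) = (-137 + 102)*11 = -35*11 = -385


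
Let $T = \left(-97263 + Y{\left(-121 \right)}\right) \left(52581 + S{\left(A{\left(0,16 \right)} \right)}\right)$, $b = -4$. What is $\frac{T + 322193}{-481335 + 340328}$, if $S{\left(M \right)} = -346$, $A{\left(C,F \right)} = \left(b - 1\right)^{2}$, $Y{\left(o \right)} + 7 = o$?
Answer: $\frac{5086896692}{141007} \approx 36076.0$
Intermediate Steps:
$Y{\left(o \right)} = -7 + o$
$A{\left(C,F \right)} = 25$ ($A{\left(C,F \right)} = \left(-4 - 1\right)^{2} = \left(-5\right)^{2} = 25$)
$T = -5087218885$ ($T = \left(-97263 - 128\right) \left(52581 - 346\right) = \left(-97263 - 128\right) 52235 = \left(-97391\right) 52235 = -5087218885$)
$\frac{T + 322193}{-481335 + 340328} = \frac{-5087218885 + 322193}{-481335 + 340328} = - \frac{5086896692}{-141007} = \left(-5086896692\right) \left(- \frac{1}{141007}\right) = \frac{5086896692}{141007}$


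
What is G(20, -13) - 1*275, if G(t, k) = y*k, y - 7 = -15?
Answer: -171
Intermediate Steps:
y = -8 (y = 7 - 15 = -8)
G(t, k) = -8*k
G(20, -13) - 1*275 = -8*(-13) - 1*275 = 104 - 275 = -171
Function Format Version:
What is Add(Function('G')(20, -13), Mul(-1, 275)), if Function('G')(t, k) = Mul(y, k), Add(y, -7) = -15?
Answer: -171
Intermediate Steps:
y = -8 (y = Add(7, -15) = -8)
Function('G')(t, k) = Mul(-8, k)
Add(Function('G')(20, -13), Mul(-1, 275)) = Add(Mul(-8, -13), Mul(-1, 275)) = Add(104, -275) = -171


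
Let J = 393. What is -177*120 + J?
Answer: -20847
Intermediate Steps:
-177*120 + J = -177*120 + 393 = -21240 + 393 = -20847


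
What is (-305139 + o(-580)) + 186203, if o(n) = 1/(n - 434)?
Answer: -120601105/1014 ≈ -1.1894e+5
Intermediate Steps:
o(n) = 1/(-434 + n)
(-305139 + o(-580)) + 186203 = (-305139 + 1/(-434 - 580)) + 186203 = (-305139 + 1/(-1014)) + 186203 = (-305139 - 1/1014) + 186203 = -309410947/1014 + 186203 = -120601105/1014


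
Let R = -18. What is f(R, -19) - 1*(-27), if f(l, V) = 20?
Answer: 47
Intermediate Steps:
f(R, -19) - 1*(-27) = 20 - 1*(-27) = 20 + 27 = 47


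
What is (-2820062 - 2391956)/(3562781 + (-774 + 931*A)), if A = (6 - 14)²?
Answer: -5212018/3621591 ≈ -1.4392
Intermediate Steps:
A = 64 (A = (-8)² = 64)
(-2820062 - 2391956)/(3562781 + (-774 + 931*A)) = (-2820062 - 2391956)/(3562781 + (-774 + 931*64)) = -5212018/(3562781 + (-774 + 59584)) = -5212018/(3562781 + 58810) = -5212018/3621591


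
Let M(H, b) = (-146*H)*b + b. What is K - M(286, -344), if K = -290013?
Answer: -14653733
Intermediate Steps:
M(H, b) = b - 146*H*b (M(H, b) = -146*H*b + b = b - 146*H*b)
K - M(286, -344) = -290013 - (-344)*(1 - 146*286) = -290013 - (-344)*(1 - 41756) = -290013 - (-344)*(-41755) = -290013 - 1*14363720 = -290013 - 14363720 = -14653733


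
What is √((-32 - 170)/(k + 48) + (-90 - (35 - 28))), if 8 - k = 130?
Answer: 4*I*√8066/37 ≈ 9.7093*I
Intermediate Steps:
k = -122 (k = 8 - 1*130 = 8 - 130 = -122)
√((-32 - 170)/(k + 48) + (-90 - (35 - 28))) = √((-32 - 170)/(-122 + 48) + (-90 - (35 - 28))) = √(-202/(-74) + (-90 - 1*7)) = √(-202*(-1/74) + (-90 - 7)) = √(101/37 - 97) = √(-3488/37) = 4*I*√8066/37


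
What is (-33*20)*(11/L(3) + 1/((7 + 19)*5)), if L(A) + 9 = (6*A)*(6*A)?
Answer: -7678/273 ≈ -28.125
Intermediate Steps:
L(A) = -9 + 36*A**2 (L(A) = -9 + (6*A)*(6*A) = -9 + 36*A**2)
(-33*20)*(11/L(3) + 1/((7 + 19)*5)) = (-33*20)*(11/(-9 + 36*3**2) + 1/((7 + 19)*5)) = -660*(11/(-9 + 36*9) + (1/5)/26) = -660*(11/(-9 + 324) + (1/26)*(1/5)) = -660*(11/315 + 1/130) = -660*349/8190 = -7678/273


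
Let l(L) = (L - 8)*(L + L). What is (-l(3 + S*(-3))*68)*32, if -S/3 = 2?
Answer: -1188096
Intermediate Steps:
S = -6 (S = -3*2 = -6)
l(L) = 2*L*(-8 + L) (l(L) = (-8 + L)*(2*L) = 2*L*(-8 + L))
(-l(3 + S*(-3))*68)*32 = (-2*(3 - 6*(-3))*(-8 + (3 - 6*(-3)))*68)*32 = (-2*(3 + 18)*(-8 + (3 + 18))*68)*32 = (-2*21*(-8 + 21)*68)*32 = (-2*21*13*68)*32 = (-1*546*68)*32 = -546*68*32 = -37128*32 = -1188096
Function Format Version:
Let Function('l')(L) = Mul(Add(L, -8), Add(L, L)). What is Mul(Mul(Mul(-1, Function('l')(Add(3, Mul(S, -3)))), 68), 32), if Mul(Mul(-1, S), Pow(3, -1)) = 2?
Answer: -1188096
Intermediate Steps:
S = -6 (S = Mul(-3, 2) = -6)
Function('l')(L) = Mul(2, L, Add(-8, L)) (Function('l')(L) = Mul(Add(-8, L), Mul(2, L)) = Mul(2, L, Add(-8, L)))
Mul(Mul(Mul(-1, Function('l')(Add(3, Mul(S, -3)))), 68), 32) = Mul(Mul(Mul(-1, Mul(2, Add(3, Mul(-6, -3)), Add(-8, Add(3, Mul(-6, -3))))), 68), 32) = Mul(Mul(Mul(-1, Mul(2, Add(3, 18), Add(-8, Add(3, 18)))), 68), 32) = Mul(Mul(Mul(-1, Mul(2, 21, Add(-8, 21))), 68), 32) = Mul(Mul(Mul(-1, Mul(2, 21, 13)), 68), 32) = Mul(Mul(Mul(-1, 546), 68), 32) = Mul(Mul(-546, 68), 32) = Mul(-37128, 32) = -1188096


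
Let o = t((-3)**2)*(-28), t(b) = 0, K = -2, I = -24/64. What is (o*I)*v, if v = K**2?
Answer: 0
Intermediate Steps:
I = -3/8 (I = -24*1/64 = -3/8 ≈ -0.37500)
v = 4 (v = (-2)**2 = 4)
o = 0 (o = 0*(-28) = 0)
(o*I)*v = (0*(-3/8))*4 = 0*4 = 0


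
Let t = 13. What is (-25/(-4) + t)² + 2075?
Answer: 39129/16 ≈ 2445.6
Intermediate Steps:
(-25/(-4) + t)² + 2075 = (-25/(-4) + 13)² + 2075 = (-25*(-¼) + 13)² + 2075 = (25/4 + 13)² + 2075 = (77/4)² + 2075 = 5929/16 + 2075 = 39129/16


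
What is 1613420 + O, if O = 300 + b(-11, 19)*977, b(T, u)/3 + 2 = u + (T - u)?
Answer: 1575617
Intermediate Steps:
b(T, u) = -6 + 3*T (b(T, u) = -6 + 3*(u + (T - u)) = -6 + 3*T)
O = -37803 (O = 300 + (-6 + 3*(-11))*977 = 300 + (-6 - 33)*977 = 300 - 39*977 = 300 - 38103 = -37803)
1613420 + O = 1613420 - 37803 = 1575617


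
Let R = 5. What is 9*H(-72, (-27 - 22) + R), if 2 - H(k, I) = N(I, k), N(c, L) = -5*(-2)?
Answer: -72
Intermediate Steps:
N(c, L) = 10
H(k, I) = -8 (H(k, I) = 2 - 1*10 = 2 - 10 = -8)
9*H(-72, (-27 - 22) + R) = 9*(-8) = -72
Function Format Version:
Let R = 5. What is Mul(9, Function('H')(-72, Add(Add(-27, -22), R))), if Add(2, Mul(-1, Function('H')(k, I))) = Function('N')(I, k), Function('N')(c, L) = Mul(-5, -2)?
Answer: -72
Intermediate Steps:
Function('N')(c, L) = 10
Function('H')(k, I) = -8 (Function('H')(k, I) = Add(2, Mul(-1, 10)) = Add(2, -10) = -8)
Mul(9, Function('H')(-72, Add(Add(-27, -22), R))) = Mul(9, -8) = -72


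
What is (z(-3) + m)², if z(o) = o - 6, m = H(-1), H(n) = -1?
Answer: 100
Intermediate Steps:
m = -1
z(o) = -6 + o
(z(-3) + m)² = ((-6 - 3) - 1)² = (-9 - 1)² = (-10)² = 100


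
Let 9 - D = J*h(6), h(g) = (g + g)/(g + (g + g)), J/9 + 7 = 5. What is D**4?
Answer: 194481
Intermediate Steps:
J = -18 (J = -63 + 9*5 = -63 + 45 = -18)
h(g) = 2/3 (h(g) = (2*g)/(g + 2*g) = (2*g)/((3*g)) = (2*g)*(1/(3*g)) = 2/3)
D = 21 (D = 9 - (-18)*2/3 = 9 - 1*(-12) = 9 + 12 = 21)
D**4 = 21**4 = 194481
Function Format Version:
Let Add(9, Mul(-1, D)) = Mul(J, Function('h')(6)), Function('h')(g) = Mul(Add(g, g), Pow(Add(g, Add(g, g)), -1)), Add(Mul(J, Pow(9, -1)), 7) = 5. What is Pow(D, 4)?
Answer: 194481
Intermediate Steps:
J = -18 (J = Add(-63, Mul(9, 5)) = Add(-63, 45) = -18)
Function('h')(g) = Rational(2, 3) (Function('h')(g) = Mul(Mul(2, g), Pow(Add(g, Mul(2, g)), -1)) = Mul(Mul(2, g), Pow(Mul(3, g), -1)) = Mul(Mul(2, g), Mul(Rational(1, 3), Pow(g, -1))) = Rational(2, 3))
D = 21 (D = Add(9, Mul(-1, Mul(-18, Rational(2, 3)))) = Add(9, Mul(-1, -12)) = Add(9, 12) = 21)
Pow(D, 4) = Pow(21, 4) = 194481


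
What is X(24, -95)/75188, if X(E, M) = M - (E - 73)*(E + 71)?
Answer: 1140/18797 ≈ 0.060648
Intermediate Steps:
X(E, M) = M - (-73 + E)*(71 + E)
X(24, -95)/75188 = (5183 - 95 - 1*24² + 2*24)/75188 = (5183 - 95 - 1*576 + 48)*(1/75188) = (5183 - 95 - 576 + 48)*(1/75188) = 4560*(1/75188) = 1140/18797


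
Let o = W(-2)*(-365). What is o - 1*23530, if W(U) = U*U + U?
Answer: -24260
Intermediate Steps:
W(U) = U + U² (W(U) = U² + U = U + U²)
o = -730 (o = -2*(1 - 2)*(-365) = -2*(-1)*(-365) = 2*(-365) = -730)
o - 1*23530 = -730 - 1*23530 = -730 - 23530 = -24260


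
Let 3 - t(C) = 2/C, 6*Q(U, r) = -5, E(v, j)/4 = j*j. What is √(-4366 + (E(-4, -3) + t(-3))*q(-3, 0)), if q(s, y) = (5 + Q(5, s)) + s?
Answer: I*√155510/6 ≈ 65.725*I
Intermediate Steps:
E(v, j) = 4*j² (E(v, j) = 4*(j*j) = 4*j²)
Q(U, r) = -⅚ (Q(U, r) = (⅙)*(-5) = -⅚)
t(C) = 3 - 2/C
q(s, y) = 25/6 + s (q(s, y) = (5 - ⅚) + s = 25/6 + s)
√(-4366 + (E(-4, -3) + t(-3))*q(-3, 0)) = √(-4366 + (4*(-3)² + (3 - 2/(-3)))*(25/6 - 3)) = √(-4366 + (4*9 + (3 - 2*(-⅓)))*(7/6)) = √(-4366 + (36 + (3 + ⅔))*(7/6)) = √(-4366 + (36 + 11/3)*(7/6)) = √(-4366 + (119/3)*(7/6)) = √(-4366 + 833/18) = √(-77755/18) = I*√155510/6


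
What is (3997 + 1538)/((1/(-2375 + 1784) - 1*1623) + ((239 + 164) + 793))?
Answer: -3271185/252358 ≈ -12.962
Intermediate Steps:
(3997 + 1538)/((1/(-2375 + 1784) - 1*1623) + ((239 + 164) + 793)) = 5535/((1/(-591) - 1623) + (403 + 793)) = 5535/((-1/591 - 1623) + 1196) = 5535/(-959194/591 + 1196) = 5535/(-252358/591) = 5535*(-591/252358) = -3271185/252358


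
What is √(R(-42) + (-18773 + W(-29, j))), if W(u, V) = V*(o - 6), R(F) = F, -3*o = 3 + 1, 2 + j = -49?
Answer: 3*I*√2049 ≈ 135.8*I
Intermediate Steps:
j = -51 (j = -2 - 49 = -51)
o = -4/3 (o = -(3 + 1)/3 = -⅓*4 = -4/3 ≈ -1.3333)
W(u, V) = -22*V/3 (W(u, V) = V*(-4/3 - 6) = V*(-22/3) = -22*V/3)
√(R(-42) + (-18773 + W(-29, j))) = √(-42 + (-18773 - 22/3*(-51))) = √(-42 + (-18773 + 374)) = √(-42 - 18399) = √(-18441) = 3*I*√2049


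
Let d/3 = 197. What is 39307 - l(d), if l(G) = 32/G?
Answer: 23230405/591 ≈ 39307.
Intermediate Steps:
d = 591 (d = 3*197 = 591)
39307 - l(d) = 39307 - 32/591 = 23230405/591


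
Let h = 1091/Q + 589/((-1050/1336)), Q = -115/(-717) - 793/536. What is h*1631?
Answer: -97762432678756/38020575 ≈ -2.5713e+6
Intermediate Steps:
Q = -506941/384312 (Q = -115*(-1/717) - 793*1/536 = 115/717 - 793/536 = -506941/384312 ≈ -1.3191)
h = -419581256132/266144025 (h = 1091/(-506941/384312) + 589/((-1050/1336)) = 1091*(-384312/506941) + 589/((-1050*1/1336)) = -419284392/506941 + 589/(-525/668) = -419284392/506941 + 589*(-668/525) = -419284392/506941 - 393452/525 = -419581256132/266144025 ≈ -1576.5)
h*1631 = -419581256132/266144025*1631 = -97762432678756/38020575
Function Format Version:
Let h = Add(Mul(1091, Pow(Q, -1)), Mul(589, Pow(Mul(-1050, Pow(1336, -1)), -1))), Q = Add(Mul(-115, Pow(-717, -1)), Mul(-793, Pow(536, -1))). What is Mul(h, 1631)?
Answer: Rational(-97762432678756, 38020575) ≈ -2.5713e+6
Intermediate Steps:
Q = Rational(-506941, 384312) (Q = Add(Mul(-115, Rational(-1, 717)), Mul(-793, Rational(1, 536))) = Add(Rational(115, 717), Rational(-793, 536)) = Rational(-506941, 384312) ≈ -1.3191)
h = Rational(-419581256132, 266144025) (h = Add(Mul(1091, Pow(Rational(-506941, 384312), -1)), Mul(589, Pow(Mul(-1050, Pow(1336, -1)), -1))) = Add(Mul(1091, Rational(-384312, 506941)), Mul(589, Pow(Mul(-1050, Rational(1, 1336)), -1))) = Add(Rational(-419284392, 506941), Mul(589, Pow(Rational(-525, 668), -1))) = Add(Rational(-419284392, 506941), Mul(589, Rational(-668, 525))) = Add(Rational(-419284392, 506941), Rational(-393452, 525)) = Rational(-419581256132, 266144025) ≈ -1576.5)
Mul(h, 1631) = Mul(Rational(-419581256132, 266144025), 1631) = Rational(-97762432678756, 38020575)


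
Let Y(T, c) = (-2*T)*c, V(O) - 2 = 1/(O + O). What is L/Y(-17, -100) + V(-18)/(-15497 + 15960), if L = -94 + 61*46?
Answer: -5620277/7083900 ≈ -0.79339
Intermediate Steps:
V(O) = 2 + 1/(2*O) (V(O) = 2 + 1/(O + O) = 2 + 1/(2*O))
L = 2712 (L = -94 + 2806 = 2712)
Y(T, c) = -2*T*c
L/Y(-17, -100) + V(-18)/(-15497 + 15960) = 2712/((-2*(-17)*(-100))) + (2 + (1/2)/(-18))/(-15497 + 15960) = 2712/(-3400) + (2 + (1/2)*(-1/18))/463 = 2712*(-1/3400) + (2 - 1/36)*(1/463) = -339/425 + (71/36)*(1/463) = -339/425 + 71/16668 = -5620277/7083900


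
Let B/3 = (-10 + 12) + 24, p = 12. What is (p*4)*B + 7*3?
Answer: 3765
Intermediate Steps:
B = 78 (B = 3*((-10 + 12) + 24) = 3*(2 + 24) = 3*26 = 78)
(p*4)*B + 7*3 = (12*4)*78 + 7*3 = 48*78 + 21 = 3744 + 21 = 3765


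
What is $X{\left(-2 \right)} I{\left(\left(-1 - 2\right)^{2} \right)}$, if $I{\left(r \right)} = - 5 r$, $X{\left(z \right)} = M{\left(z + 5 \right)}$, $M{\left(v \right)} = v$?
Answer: $-135$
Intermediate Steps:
$X{\left(z \right)} = 5 + z$ ($X{\left(z \right)} = z + 5 = 5 + z$)
$X{\left(-2 \right)} I{\left(\left(-1 - 2\right)^{2} \right)} = \left(5 - 2\right) \left(- 5 \left(-1 - 2\right)^{2}\right) = 3 \left(- 5 \left(-3\right)^{2}\right) = 3 \left(\left(-5\right) 9\right) = 3 \left(-45\right) = -135$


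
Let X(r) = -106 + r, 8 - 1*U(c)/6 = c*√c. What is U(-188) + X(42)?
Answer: -16 + 2256*I*√47 ≈ -16.0 + 15466.0*I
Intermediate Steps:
U(c) = 48 - 6*c^(3/2) (U(c) = 48 - 6*c*√c = 48 - 6*c^(3/2))
U(-188) + X(42) = (48 - (-2256)*I*√47) + (-106 + 42) = (48 - (-2256)*I*√47) - 64 = (48 + 2256*I*√47) - 64 = -16 + 2256*I*√47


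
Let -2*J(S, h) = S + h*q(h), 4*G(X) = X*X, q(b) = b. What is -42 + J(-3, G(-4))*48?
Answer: -354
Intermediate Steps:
G(X) = X²/4 (G(X) = (X*X)/4 = X²/4)
J(S, h) = -S/2 - h²/2 (J(S, h) = -(S + h*h)/2 = -(S + h²)/2 = -S/2 - h²/2)
-42 + J(-3, G(-4))*48 = -42 + (-½*(-3) - ((¼)*(-4)²)²/2)*48 = -42 + (3/2 - ((¼)*16)²/2)*48 = -42 + (3/2 - ½*4²)*48 = -42 + (3/2 - ½*16)*48 = -42 + (3/2 - 8)*48 = -42 - 13/2*48 = -42 - 312 = -354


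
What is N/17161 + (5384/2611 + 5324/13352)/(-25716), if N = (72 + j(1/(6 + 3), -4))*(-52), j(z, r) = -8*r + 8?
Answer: -435230347981675/1282088361699656 ≈ -0.33947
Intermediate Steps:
j(z, r) = 8 - 8*r
N = -5824 (N = (72 + (8 - 8*(-4)))*(-52) = (72 + (8 + 32))*(-52) = (72 + 40)*(-52) = 112*(-52) = -5824)
N/17161 + (5384/2611 + 5324/13352)/(-25716) = -5824/17161 + (5384/2611 + 5324/13352)/(-25716) = -5824*1/17161 + (5384*(1/2611) + 5324*(1/13352))*(-1/25716) = -5824/17161 + (5384/2611 + 1331/3338)*(-1/25716) = -5824/17161 + (21447033/8715518)*(-1/25716) = -5824/17161 - 7149011/74709420296 = -435230347981675/1282088361699656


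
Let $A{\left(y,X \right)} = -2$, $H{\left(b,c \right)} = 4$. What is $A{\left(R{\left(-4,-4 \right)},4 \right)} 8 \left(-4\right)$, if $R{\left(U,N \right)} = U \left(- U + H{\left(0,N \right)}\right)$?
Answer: $64$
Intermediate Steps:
$R{\left(U,N \right)} = U \left(4 - U\right)$ ($R{\left(U,N \right)} = U \left(- U + 4\right) = U \left(4 - U\right)$)
$A{\left(R{\left(-4,-4 \right)},4 \right)} 8 \left(-4\right) = \left(-2\right) 8 \left(-4\right) = \left(-16\right) \left(-4\right) = 64$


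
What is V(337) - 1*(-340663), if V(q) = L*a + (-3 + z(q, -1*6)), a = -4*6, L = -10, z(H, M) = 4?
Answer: 340904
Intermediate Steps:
a = -24
V(q) = 241 (V(q) = -10*(-24) + (-3 + 4) = 240 + 1 = 241)
V(337) - 1*(-340663) = 241 - 1*(-340663) = 241 + 340663 = 340904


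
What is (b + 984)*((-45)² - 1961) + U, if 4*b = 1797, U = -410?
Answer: 91318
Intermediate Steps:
b = 1797/4 (b = (¼)*1797 = 1797/4 ≈ 449.25)
(b + 984)*((-45)² - 1961) + U = (1797/4 + 984)*((-45)² - 1961) - 410 = 5733*(2025 - 1961)/4 - 410 = (5733/4)*64 - 410 = 91728 - 410 = 91318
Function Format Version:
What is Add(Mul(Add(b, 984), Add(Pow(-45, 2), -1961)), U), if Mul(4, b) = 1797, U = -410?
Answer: 91318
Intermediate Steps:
b = Rational(1797, 4) (b = Mul(Rational(1, 4), 1797) = Rational(1797, 4) ≈ 449.25)
Add(Mul(Add(b, 984), Add(Pow(-45, 2), -1961)), U) = Add(Mul(Add(Rational(1797, 4), 984), Add(Pow(-45, 2), -1961)), -410) = Add(Mul(Rational(5733, 4), Add(2025, -1961)), -410) = Add(Mul(Rational(5733, 4), 64), -410) = Add(91728, -410) = 91318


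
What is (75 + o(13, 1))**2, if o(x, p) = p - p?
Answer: 5625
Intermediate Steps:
o(x, p) = 0
(75 + o(13, 1))**2 = (75 + 0)**2 = 75**2 = 5625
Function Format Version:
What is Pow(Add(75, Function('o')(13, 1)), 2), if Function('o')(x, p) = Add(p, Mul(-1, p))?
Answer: 5625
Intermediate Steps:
Function('o')(x, p) = 0
Pow(Add(75, Function('o')(13, 1)), 2) = Pow(Add(75, 0), 2) = Pow(75, 2) = 5625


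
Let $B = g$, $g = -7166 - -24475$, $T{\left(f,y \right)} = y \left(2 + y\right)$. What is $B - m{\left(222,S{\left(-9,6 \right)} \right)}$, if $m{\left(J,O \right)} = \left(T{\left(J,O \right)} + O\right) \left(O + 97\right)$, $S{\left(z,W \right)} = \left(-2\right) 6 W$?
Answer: $-106891$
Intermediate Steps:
$S{\left(z,W \right)} = - 12 W$
$g = 17309$ ($g = -7166 + 24475 = 17309$)
$m{\left(J,O \right)} = \left(97 + O\right) \left(O + O \left(2 + O\right)\right)$ ($m{\left(J,O \right)} = \left(O \left(2 + O\right) + O\right) \left(O + 97\right) = \left(O + O \left(2 + O\right)\right) \left(97 + O\right) = \left(97 + O\right) \left(O + O \left(2 + O\right)\right)$)
$B = 17309$
$B - m{\left(222,S{\left(-9,6 \right)} \right)} = 17309 - \left(-12\right) 6 \left(291 + \left(\left(-12\right) 6\right)^{2} + 100 \left(\left(-12\right) 6\right)\right) = 17309 - - 72 \left(291 + \left(-72\right)^{2} + 100 \left(-72\right)\right) = 17309 - - 72 \left(291 + 5184 - 7200\right) = 17309 - \left(-72\right) \left(-1725\right) = 17309 - 124200 = -106891$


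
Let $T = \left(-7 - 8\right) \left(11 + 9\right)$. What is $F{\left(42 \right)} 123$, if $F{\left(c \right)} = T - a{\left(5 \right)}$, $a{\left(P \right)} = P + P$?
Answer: $-38130$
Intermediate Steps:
$a{\left(P \right)} = 2 P$
$T = -300$ ($T = \left(-15\right) 20 = -300$)
$F{\left(c \right)} = -310$ ($F{\left(c \right)} = -300 - 2 \cdot 5 = -300 - 10 = -310$)
$F{\left(42 \right)} 123 = \left(-310\right) 123 = -38130$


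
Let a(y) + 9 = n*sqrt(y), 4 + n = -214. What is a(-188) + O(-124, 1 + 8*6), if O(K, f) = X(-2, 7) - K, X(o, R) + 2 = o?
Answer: 111 - 436*I*sqrt(47) ≈ 111.0 - 2989.1*I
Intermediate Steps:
n = -218 (n = -4 - 214 = -218)
X(o, R) = -2 + o
a(y) = -9 - 218*sqrt(y)
O(K, f) = -4 - K (O(K, f) = (-2 - 2) - K = -4 - K)
a(-188) + O(-124, 1 + 8*6) = (-9 - 436*I*sqrt(47)) + (-4 - 1*(-124)) = (-9 - 436*I*sqrt(47)) + (-4 + 124) = (-9 - 436*I*sqrt(47)) + 120 = 111 - 436*I*sqrt(47)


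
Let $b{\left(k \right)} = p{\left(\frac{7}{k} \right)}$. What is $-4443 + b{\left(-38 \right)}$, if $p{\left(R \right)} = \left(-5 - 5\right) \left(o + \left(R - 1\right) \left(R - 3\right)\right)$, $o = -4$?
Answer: $- \frac{3206191}{722} \approx -4440.7$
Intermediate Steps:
$p{\left(R \right)} = 40 - 10 \left(-1 + R\right) \left(-3 + R\right)$ ($p{\left(R \right)} = \left(-5 - 5\right) \left(-4 + \left(R - 1\right) \left(R - 3\right)\right) = - 10 \left(-4 + \left(-1 + R\right) \left(-3 + R\right)\right) = 40 - 10 \left(-1 + R\right) \left(-3 + R\right)$)
$b{\left(k \right)} = 10 - \frac{490}{k^{2}} + \frac{280}{k}$ ($b{\left(k \right)} = 10 - 10 \left(\frac{7}{k}\right)^{2} + 40 \frac{7}{k} = 10 - 10 \frac{49}{k^{2}} + \frac{280}{k} = 10 - \frac{490}{k^{2}} + \frac{280}{k}$)
$-4443 + b{\left(-38 \right)} = -4443 + \left(10 - \frac{490}{1444} + \frac{280}{-38}\right) = -4443 + \left(10 - \frac{245}{722} + 280 \left(- \frac{1}{38}\right)\right) = -4443 - - \frac{1655}{722} = -4443 + \frac{1655}{722} = - \frac{3206191}{722}$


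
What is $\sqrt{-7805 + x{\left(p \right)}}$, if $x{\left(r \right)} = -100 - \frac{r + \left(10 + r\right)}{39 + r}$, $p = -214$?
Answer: $\frac{i \sqrt{9686551}}{35} \approx 88.923 i$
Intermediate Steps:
$x{\left(r \right)} = -100 - \frac{10 + 2 r}{39 + r}$
$\sqrt{-7805 + x{\left(p \right)}} = \sqrt{-7805 + \frac{34 \left(-115 - -642\right)}{39 - 214}} = \sqrt{-7805 + \frac{34 \left(-115 + 642\right)}{-175}} = \sqrt{-7805 + 34 \left(- \frac{1}{175}\right) 527} = \sqrt{-7805 - \frac{17918}{175}} = \sqrt{- \frac{1383793}{175}} = \frac{i \sqrt{9686551}}{35}$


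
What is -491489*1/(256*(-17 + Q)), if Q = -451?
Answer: 491489/119808 ≈ 4.1023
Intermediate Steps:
-491489*1/(256*(-17 + Q)) = -491489*1/(256*(-17 - 451)) = -491489/(256*(-468)) = -491489/(-119808) = -491489*(-1/119808) = 491489/119808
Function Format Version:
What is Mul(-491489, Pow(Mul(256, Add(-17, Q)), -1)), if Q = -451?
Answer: Rational(491489, 119808) ≈ 4.1023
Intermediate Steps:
Mul(-491489, Pow(Mul(256, Add(-17, Q)), -1)) = Mul(-491489, Pow(Mul(256, Add(-17, -451)), -1)) = Mul(-491489, Pow(Mul(256, -468), -1)) = Mul(-491489, Pow(-119808, -1)) = Mul(-491489, Rational(-1, 119808)) = Rational(491489, 119808)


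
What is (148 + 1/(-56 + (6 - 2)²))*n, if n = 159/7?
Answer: 941121/280 ≈ 3361.1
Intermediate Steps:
n = 159/7 (n = 159*(⅐) = 159/7 ≈ 22.714)
(148 + 1/(-56 + (6 - 2)²))*n = (148 + 1/(-56 + (6 - 2)²))*(159/7) = (148 + 1/(-56 + 4²))*(159/7) = (148 + 1/(-56 + 16))*(159/7) = (148 + 1/(-40))*(159/7) = (148 - 1/40)*(159/7) = (5919/40)*(159/7) = 941121/280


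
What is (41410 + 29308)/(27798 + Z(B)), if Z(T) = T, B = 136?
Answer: 35359/13967 ≈ 2.5316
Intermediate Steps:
(41410 + 29308)/(27798 + Z(B)) = (41410 + 29308)/(27798 + 136) = 70718/27934 = 70718*(1/27934) = 35359/13967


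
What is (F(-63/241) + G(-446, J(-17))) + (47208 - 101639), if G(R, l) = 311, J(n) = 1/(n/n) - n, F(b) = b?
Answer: -13042983/241 ≈ -54120.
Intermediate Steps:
J(n) = 1 - n (J(n) = 1/1 - n = 1 - n)
(F(-63/241) + G(-446, J(-17))) + (47208 - 101639) = (-63/241 + 311) + (47208 - 101639) = (-63*1/241 + 311) - 54431 = (-63/241 + 311) - 54431 = 74888/241 - 54431 = -13042983/241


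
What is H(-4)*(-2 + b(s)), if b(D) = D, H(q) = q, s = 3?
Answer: -4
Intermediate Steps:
H(-4)*(-2 + b(s)) = -4*(-2 + 3) = -4*1 = -4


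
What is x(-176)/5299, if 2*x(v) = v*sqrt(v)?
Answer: -352*I*sqrt(11)/5299 ≈ -0.22032*I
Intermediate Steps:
x(v) = v**(3/2)/2 (x(v) = (v*sqrt(v))/2 = v**(3/2)/2)
x(-176)/5299 = ((-176)**(3/2)/2)/5299 = ((-704*I*sqrt(11))/2)*(1/5299) = -352*I*sqrt(11)*(1/5299) = -352*I*sqrt(11)/5299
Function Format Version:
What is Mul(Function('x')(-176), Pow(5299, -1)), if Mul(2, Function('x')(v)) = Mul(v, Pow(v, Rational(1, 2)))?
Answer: Mul(Rational(-352, 5299), I, Pow(11, Rational(1, 2))) ≈ Mul(-0.22032, I)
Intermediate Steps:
Function('x')(v) = Mul(Rational(1, 2), Pow(v, Rational(3, 2))) (Function('x')(v) = Mul(Rational(1, 2), Mul(v, Pow(v, Rational(1, 2)))) = Mul(Rational(1, 2), Pow(v, Rational(3, 2))))
Mul(Function('x')(-176), Pow(5299, -1)) = Mul(Mul(Rational(1, 2), Pow(-176, Rational(3, 2))), Pow(5299, -1)) = Mul(Mul(Rational(1, 2), Mul(-704, I, Pow(11, Rational(1, 2)))), Rational(1, 5299)) = Mul(Mul(-352, I, Pow(11, Rational(1, 2))), Rational(1, 5299)) = Mul(Rational(-352, 5299), I, Pow(11, Rational(1, 2)))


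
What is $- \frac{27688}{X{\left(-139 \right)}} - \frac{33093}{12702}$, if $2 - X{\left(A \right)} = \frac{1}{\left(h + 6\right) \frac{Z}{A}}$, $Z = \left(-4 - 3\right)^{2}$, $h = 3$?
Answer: $- \frac{51710130123}{4322914} \approx -11962.0$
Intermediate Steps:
$Z = 49$ ($Z = \left(-7\right)^{2} = 49$)
$X{\left(A \right)} = 2 - \frac{A}{441}$ ($X{\left(A \right)} = 2 - \frac{1}{\left(3 + 6\right) \frac{49}{A}} = 2 - \frac{1}{9 \frac{49}{A}} = 2 - \frac{1}{441 \frac{1}{A}} = 2 - \frac{A}{441}$)
$- \frac{27688}{X{\left(-139 \right)}} - \frac{33093}{12702} = - \frac{27688}{2 - - \frac{139}{441}} - \frac{33093}{12702} = - \frac{27688}{2 + \frac{139}{441}} - \frac{11031}{4234} = - \frac{27688}{\frac{1021}{441}} - \frac{11031}{4234} = \left(-27688\right) \frac{441}{1021} - \frac{11031}{4234} = - \frac{12210408}{1021} - \frac{11031}{4234} = - \frac{51710130123}{4322914}$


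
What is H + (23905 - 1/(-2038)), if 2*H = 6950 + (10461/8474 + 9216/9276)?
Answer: 365530192005597/13349719276 ≈ 27381.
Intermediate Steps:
H = 45539888285/13100804 (H = (6950 + (10461/8474 + 9216/9276))/2 = (6950 + (10461*(1/8474) + 9216*(1/9276)))/2 = (6950 + (10461/8474 + 768/773))/2 = (6950 + 14594385/6550402)/2 = (½)*(45539888285/6550402) = 45539888285/13100804 ≈ 3476.1)
H + (23905 - 1/(-2038)) = 45539888285/13100804 + (23905 - 1/(-2038)) = 45539888285/13100804 + (23905 - 1*(-1/2038)) = 45539888285/13100804 + (23905 + 1/2038) = 45539888285/13100804 + 48718391/2038 = 365530192005597/13349719276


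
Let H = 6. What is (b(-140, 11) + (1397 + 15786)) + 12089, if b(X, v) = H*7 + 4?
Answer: 29318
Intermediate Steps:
b(X, v) = 46 (b(X, v) = 6*7 + 4 = 42 + 4 = 46)
(b(-140, 11) + (1397 + 15786)) + 12089 = (46 + (1397 + 15786)) + 12089 = (46 + 17183) + 12089 = 17229 + 12089 = 29318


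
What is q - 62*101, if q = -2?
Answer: -6264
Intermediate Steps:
q - 62*101 = -2 - 62*101 = -2 - 6262 = -6264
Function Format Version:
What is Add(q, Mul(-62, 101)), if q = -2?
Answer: -6264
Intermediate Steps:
Add(q, Mul(-62, 101)) = Add(-2, Mul(-62, 101)) = Add(-2, -6262) = -6264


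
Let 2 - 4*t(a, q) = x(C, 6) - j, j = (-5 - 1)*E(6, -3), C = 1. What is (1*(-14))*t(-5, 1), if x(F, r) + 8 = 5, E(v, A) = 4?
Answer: 133/2 ≈ 66.500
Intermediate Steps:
j = -24 (j = (-5 - 1)*4 = -6*4 = -24)
x(F, r) = -3 (x(F, r) = -8 + 5 = -3)
t(a, q) = -19/4 (t(a, q) = ½ - (-3 - 1*(-24))/4 = ½ - (-3 + 24)/4 = ½ - ¼*21 = ½ - 21/4 = -19/4)
(1*(-14))*t(-5, 1) = (1*(-14))*(-19/4) = -14*(-19/4) = 133/2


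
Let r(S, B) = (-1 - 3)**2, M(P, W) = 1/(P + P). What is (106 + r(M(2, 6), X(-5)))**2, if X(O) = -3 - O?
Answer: 14884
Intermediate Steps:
M(P, W) = 1/(2*P)
r(S, B) = 16 (r(S, B) = (-4)**2 = 16)
(106 + r(M(2, 6), X(-5)))**2 = (106 + 16)**2 = 122**2 = 14884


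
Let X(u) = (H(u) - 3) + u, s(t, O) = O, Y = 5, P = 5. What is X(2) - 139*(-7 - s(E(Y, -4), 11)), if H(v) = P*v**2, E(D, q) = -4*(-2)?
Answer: 2521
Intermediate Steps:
E(D, q) = 8
H(v) = 5*v**2
X(u) = -3 + u + 5*u**2 (X(u) = (5*u**2 - 3) + u = (-3 + 5*u**2) + u = -3 + u + 5*u**2)
X(2) - 139*(-7 - s(E(Y, -4), 11)) = (-3 + 2 + 5*2**2) - 139*(-7 - 1*11) = (-3 + 2 + 5*4) - 139*(-7 - 11) = (-3 + 2 + 20) - 139*(-18) = 19 + 2502 = 2521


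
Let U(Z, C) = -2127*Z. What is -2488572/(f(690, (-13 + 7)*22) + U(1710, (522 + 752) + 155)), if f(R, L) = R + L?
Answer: 69127/101017 ≈ 0.68431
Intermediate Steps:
f(R, L) = L + R
-2488572/(f(690, (-13 + 7)*22) + U(1710, (522 + 752) + 155)) = -2488572/(((-13 + 7)*22 + 690) - 2127*1710) = -2488572/((-6*22 + 690) - 3637170) = -2488572/((-132 + 690) - 3637170) = -2488572/(558 - 3637170) = -2488572/(-3636612) = -2488572*(-1/3636612) = 69127/101017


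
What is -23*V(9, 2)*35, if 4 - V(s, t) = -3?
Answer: -5635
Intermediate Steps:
V(s, t) = 7 (V(s, t) = 4 - 1*(-3) = 4 + 3 = 7)
-23*V(9, 2)*35 = -23*7*35 = -161*35 = -5635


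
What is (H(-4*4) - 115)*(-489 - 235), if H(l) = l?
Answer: 94844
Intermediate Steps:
(H(-4*4) - 115)*(-489 - 235) = (-4*4 - 115)*(-489 - 235) = (-16 - 115)*(-724) = -131*(-724) = 94844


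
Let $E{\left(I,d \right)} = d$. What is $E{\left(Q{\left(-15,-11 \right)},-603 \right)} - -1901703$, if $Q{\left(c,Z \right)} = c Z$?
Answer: $1901100$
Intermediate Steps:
$Q{\left(c,Z \right)} = Z c$
$E{\left(Q{\left(-15,-11 \right)},-603 \right)} - -1901703 = -603 - -1901703 = -603 + 1901703 = 1901100$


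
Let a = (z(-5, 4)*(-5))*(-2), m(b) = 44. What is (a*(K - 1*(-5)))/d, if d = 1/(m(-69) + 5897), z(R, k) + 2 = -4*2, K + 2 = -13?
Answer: 5941000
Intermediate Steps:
K = -15 (K = -2 - 13 = -15)
z(R, k) = -10 (z(R, k) = -2 - 4*2 = -2 - 8 = -10)
d = 1/5941 (d = 1/(44 + 5897) = 1/5941 ≈ 0.00016832)
a = -100 (a = -10*(-5)*(-2) = 50*(-2) = -100)
(a*(K - 1*(-5)))/d = (-100*(-15 - 1*(-5)))/(1/5941) = -100*(-15 + 5)*5941 = -100*(-10)*5941 = 1000*5941 = 5941000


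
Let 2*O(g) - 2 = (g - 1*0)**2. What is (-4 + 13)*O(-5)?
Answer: 243/2 ≈ 121.50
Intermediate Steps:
O(g) = 1 + g**2/2 (O(g) = 1 + (g - 1*0)**2/2 = 1 + (g + 0)**2/2 = 1 + g**2/2)
(-4 + 13)*O(-5) = (-4 + 13)*(1 + (1/2)*(-5)**2) = 9*(1 + (1/2)*25) = 9*(1 + 25/2) = 9*(27/2) = 243/2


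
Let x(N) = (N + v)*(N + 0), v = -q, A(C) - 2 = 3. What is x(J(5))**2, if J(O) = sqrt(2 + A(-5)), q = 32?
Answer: 7217 - 448*sqrt(7) ≈ 6031.7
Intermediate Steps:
A(C) = 5 (A(C) = 2 + 3 = 5)
J(O) = sqrt(7) (J(O) = sqrt(2 + 5) = sqrt(7))
v = -32 (v = -1*32 = -32)
x(N) = N*(-32 + N) (x(N) = (N - 32)*(N + 0) = (-32 + N)*N = N*(-32 + N))
x(J(5))**2 = (sqrt(7)*(-32 + sqrt(7)))**2 = 7*(-32 + sqrt(7))**2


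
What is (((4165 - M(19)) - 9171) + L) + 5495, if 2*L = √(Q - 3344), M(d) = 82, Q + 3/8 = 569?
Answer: 407 + 3*I*√4934/8 ≈ 407.0 + 26.341*I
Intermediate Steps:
Q = 4549/8 (Q = -3/8 + 569 = 4549/8 ≈ 568.63)
L = 3*I*√4934/8 (L = √(4549/8 - 3344)/2 = √(-22203/8)/2 = (3*I*√4934/4)/2 = 3*I*√4934/8 ≈ 26.341*I)
(((4165 - M(19)) - 9171) + L) + 5495 = (((4165 - 1*82) - 9171) + 3*I*√4934/8) + 5495 = (((4165 - 82) - 9171) + 3*I*√4934/8) + 5495 = ((4083 - 9171) + 3*I*√4934/8) + 5495 = (-5088 + 3*I*√4934/8) + 5495 = 407 + 3*I*√4934/8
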